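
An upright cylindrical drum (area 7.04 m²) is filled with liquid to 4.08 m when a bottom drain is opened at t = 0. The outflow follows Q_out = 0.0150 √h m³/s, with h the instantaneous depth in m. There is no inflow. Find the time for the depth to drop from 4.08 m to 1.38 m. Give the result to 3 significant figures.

793 s

With no inflow, A dh/dt = −0.0150 √h.
∫ h^(−1/2) dh = −(0.0150/A) ∫ dt, giving 2√h = 2√h₀ − (0.0150/A) t.
t = 2A(√h₀ − √h)/0.0150 = 2·7.04·(√4.08 − √1.38)/0.0150
  = 14.080 × (2.0199 − 1.1747) / 0.0150 = 793.33 s.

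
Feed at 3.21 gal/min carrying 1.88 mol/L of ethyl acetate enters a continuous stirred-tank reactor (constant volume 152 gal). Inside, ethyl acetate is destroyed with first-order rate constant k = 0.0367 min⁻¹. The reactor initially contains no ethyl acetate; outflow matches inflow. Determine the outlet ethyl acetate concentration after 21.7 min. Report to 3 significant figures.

0.491 mol/L

Accumulation = in − out − consumed: V dC/dt = Q C_in − Q C − k V C.
This is linear with rate a = Q/V + k = 0.057818 min⁻¹.
C_ss = Q C_in/(Q + kV) = 0.68668 mol/L; C(t) = C_ss + (C₀ − C_ss) e^(−a t).
C(21.7) = 0.68668 + (-0.68668)·e^(−0.057818·21.7) = 0.68668 + (-0.68668)·0.28517 = 0.49086 mol/L.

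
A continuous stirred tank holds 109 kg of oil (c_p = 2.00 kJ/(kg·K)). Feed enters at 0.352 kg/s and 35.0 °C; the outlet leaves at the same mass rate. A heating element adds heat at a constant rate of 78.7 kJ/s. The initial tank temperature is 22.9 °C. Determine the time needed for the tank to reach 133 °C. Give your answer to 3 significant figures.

680 s

First-law balance (no shaft work): M c_p dT/dt = ṁ c_p (T_in − T) + 78.7.
τ = M/ṁ = 309.66 s; T_ss = T_in + Q̇/(ṁ c_p) = 146.79 °C.
T(t) = T_ss + (T₀ − T_ss) e^(−t/τ). Set T = 133:
e^(−t/τ) = (133 − 146.79)/(22.9 − 146.79) = 0.11131
t = −309.66 · ln(0.11131) = 679.85 s.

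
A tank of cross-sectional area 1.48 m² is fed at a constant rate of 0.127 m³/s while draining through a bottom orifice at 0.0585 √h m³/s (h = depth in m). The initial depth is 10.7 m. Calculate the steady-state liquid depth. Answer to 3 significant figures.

4.71 m

A dh/dt = Q_in − 0.0585 √h. Steady state requires inflow = outflow:
Q_in = 0.0585 √h_ss ⇒ √h_ss = 0.127/0.0585 = 2.1709.
h_ss = 2.1709² = 4.7130 m. (Since h₀ = 10.7 m > h_ss, the level will fall toward this value.)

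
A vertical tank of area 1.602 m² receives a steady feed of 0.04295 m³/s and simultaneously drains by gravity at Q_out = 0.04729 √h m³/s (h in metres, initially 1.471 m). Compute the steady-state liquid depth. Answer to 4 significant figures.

Unsteady balance on liquid volume: A dh/dt = Q_in − 0.04729 √h. At steady state dh/dt = 0:
Q_in = 0.04729 √h_ss ⇒ √h_ss = 0.04295/0.04729 = 0.908226.
h_ss = 0.908226² = 0.824874 m. (Since h₀ = 1.471 m > h_ss, the level will fall toward this value.)

0.8249 m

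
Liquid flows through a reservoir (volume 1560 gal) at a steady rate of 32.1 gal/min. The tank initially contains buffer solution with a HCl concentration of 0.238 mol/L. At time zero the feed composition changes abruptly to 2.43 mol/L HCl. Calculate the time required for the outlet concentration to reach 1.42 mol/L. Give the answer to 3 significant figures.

Species balance: V dC/dt = Q(C_in − C) ⇒ τ = V/Q = 48.598 min.
C(t) = C_in + (C₀ − C_in) e^(−t/τ). Set C = 1.42 and solve for t:
e^(−t/τ) = (C − C_in)/(C₀ − C_in) = (1.42 − 2.43)/(0.238 − 2.43) = 0.46077
t = −τ ln(…) = 48.598 × 0.77486 = 37.657 min.

37.7 min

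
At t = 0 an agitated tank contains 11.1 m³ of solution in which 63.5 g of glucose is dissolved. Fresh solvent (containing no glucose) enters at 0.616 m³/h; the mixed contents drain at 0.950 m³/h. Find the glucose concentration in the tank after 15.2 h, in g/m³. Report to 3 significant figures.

Total volume: dV/dt = Q_in − Q_out = -0.33400 m³/h, so V(t) = 11.1 − 0.33400 t and V(15.2) = 6.0232 m³.
Solute balance: dm/dt = 0 − Q_out C = −Q_out m/V(t).
Separate: dm/m = −Q_out dt/V(t) ⇒ ln(m/m₀) = −(Q_out/(Q_in−Q_out)) ln(V/V₀).
m = m₀ (V₀/V)^(Q_out/(Q_in−Q_out)) = 63.5 × (11.1/6.0232)^(-2.8443) = 11.159 g.
C = m/V = 11.159/6.0232 = 1.8527 g/m³.

1.85 g/m³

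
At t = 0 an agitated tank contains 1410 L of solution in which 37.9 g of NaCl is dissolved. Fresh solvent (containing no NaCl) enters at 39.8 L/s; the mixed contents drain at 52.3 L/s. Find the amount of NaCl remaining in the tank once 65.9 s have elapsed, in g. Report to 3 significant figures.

Let m(t) be the amount of NaCl. Volume: V(t) = V₀ + (Q_in − Q_out) t = 1410 − 12.500 t; V(65.9) = 586.25 L.
No NaCl enters, so dm/dt = −Q_out · (m/V).
Separate: dm/m = −Q_out dt/V(t) ⇒ ln(m/m₀) = −(Q_out/(Q_in−Q_out)) ln(V/V₀).
m = m₀ (V₀/V)^(Q_out/(Q_in−Q_out)) = 37.9 × (1410/586.25)^(-4.1840) = 0.96375 g.

0.964 g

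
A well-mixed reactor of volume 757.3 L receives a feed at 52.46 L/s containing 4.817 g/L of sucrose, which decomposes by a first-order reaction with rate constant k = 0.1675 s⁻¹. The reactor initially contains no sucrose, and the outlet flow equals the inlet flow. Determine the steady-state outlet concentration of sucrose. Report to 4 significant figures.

V dC/dt = Q(C_in − C) − k V C.
At steady state: 0 = Q C_in − (Q + kV) C_ss, so C_ss = Q C_in/(Q + kV).
C_ss = 52.46·4.817/(52.46 + 0.1675·757.3) = 252.700/179.308 = 1.40931 g/L.

1.409 g/L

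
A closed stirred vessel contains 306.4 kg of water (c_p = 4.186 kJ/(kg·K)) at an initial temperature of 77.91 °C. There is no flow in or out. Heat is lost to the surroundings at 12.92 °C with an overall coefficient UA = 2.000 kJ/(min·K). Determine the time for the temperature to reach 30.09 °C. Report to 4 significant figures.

Lumped-capacitance energy balance: M c_p dT/dt = UA(T_amb − T).
τ = M c_p/UA = 641.295 min; T_ss = T_amb = 12.9200 °C.
T(t) = T_ss + (T₀ − T_ss)e^(−t/τ); set T = 30.09:
t = −τ ln[(T − T_ss)/(T₀ − T_ss)] = −641.295 · ln(0.264194) = 853.609 min.

853.6 min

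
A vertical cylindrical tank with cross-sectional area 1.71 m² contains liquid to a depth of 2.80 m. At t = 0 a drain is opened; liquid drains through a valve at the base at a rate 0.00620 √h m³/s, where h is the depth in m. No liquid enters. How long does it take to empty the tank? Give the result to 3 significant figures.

With no inflow, A dh/dt = −0.00620 √h.
This is separable: 2 d(√h)/dt = −0.00620/A, so √h = √h₀ − (0.00620/(2A)) t.
Tank is empty when √h = 0: t_empty = 2A√h₀/0.00620.
t_empty = 2·1.71·√2.80/0.00620 = 3.4200·1.6733/0.00620 = 923.02 s.

923 s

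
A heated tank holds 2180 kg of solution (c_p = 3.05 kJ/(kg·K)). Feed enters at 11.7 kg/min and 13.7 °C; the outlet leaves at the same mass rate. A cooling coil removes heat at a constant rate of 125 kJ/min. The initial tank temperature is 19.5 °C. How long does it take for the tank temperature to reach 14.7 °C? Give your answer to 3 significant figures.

135 min

M c_p dT/dt = ṁ c_p (T_in − T) − Q̇.
τ = M/ṁ = 186.32 min; T_ss = T_in − Q̇/(ṁ c_p) = 10.197 °C.
T(t) = T_ss + (T₀ − T_ss) e^(−t/τ). Set T = 14.7:
e^(−t/τ) = (14.7 − 10.197)/(19.5 − 10.197) = 0.48403
t = −186.32 · ln(0.48403) = 135.20 min.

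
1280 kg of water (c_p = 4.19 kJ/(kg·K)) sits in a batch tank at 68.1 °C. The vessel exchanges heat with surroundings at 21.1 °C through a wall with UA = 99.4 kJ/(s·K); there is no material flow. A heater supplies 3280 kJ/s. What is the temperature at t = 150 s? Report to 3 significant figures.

M c_p dT/dt = −UA(T − T_amb) + Q̇.
dT/dt = (T_ss − T)/τ with T_ss = T_amb + Q̇/UA = 21.1 + 3280/99.4 = 54.098 °C, τ = M c_p/UA = 1280·4.19/99.4 = 53.956 s.
T approaches T_ss exponentially: T(t) = T_ss + (T₀ − T_ss) e^(−t/τ).
T(150) = 54.098 + (14.002)·0.062035 = 54.967 °C.

55.0 °C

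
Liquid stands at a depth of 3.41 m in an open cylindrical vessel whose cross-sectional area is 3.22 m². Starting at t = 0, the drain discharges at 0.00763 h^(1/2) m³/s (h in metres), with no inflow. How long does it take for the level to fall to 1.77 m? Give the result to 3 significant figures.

436 s

Unsteady balance on liquid volume: A dh/dt = −0.00763 √h.
∫ h^(−1/2) dh = −(0.00763/A) ∫ dt, giving 2√h = 2√h₀ − (0.00763/A) t.
t = 2A(√h₀ − √h)/0.00763 = 2·3.22·(√3.41 − √1.77)/0.00763
  = 6.4400 × (1.8466 − 1.3304) / 0.00763 = 435.70 s.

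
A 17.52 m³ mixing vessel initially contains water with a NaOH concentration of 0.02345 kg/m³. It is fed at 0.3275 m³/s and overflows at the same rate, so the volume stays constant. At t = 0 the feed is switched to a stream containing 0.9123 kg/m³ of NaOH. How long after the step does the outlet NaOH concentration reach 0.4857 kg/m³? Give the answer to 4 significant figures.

39.27 s

Accumulation = in − out for the solute gives V dC/dt = Q(C_in − C), so τ = V/Q = 53.4962 s.
C(t) = C_in + (C₀ − C_in) e^(−t/τ). Set C = 0.4857 and solve for t:
e^(−t/τ) = (C − C_in)/(C₀ − C_in) = (0.4857 − 0.9123)/(0.02345 − 0.9123) = 0.479946
t = −τ ln(…) = 53.4962 × 0.734082 = 39.2706 s.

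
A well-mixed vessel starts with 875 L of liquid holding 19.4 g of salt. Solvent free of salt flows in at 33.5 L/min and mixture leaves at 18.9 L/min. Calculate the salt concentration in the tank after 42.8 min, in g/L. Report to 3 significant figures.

0.00644 g/L

Let m(t) be the amount of salt. Volume: V(t) = V₀ + (Q_in − Q_out) t = 875 + 14.600 t; V(42.8) = 1499.9 L.
Solute balance: dm/dt = 0 − Q_out C = −Q_out m/V(t).
dm/m = −Q_out dt/(V₀ + 14.600 t); integrating gives ln(m/m₀) = −(Q_out/(Q_in−Q_out)) ln(V/V₀).
m = m₀ (V₀/V)^(Q_out/(Q_in−Q_out)) = 19.4 × (875/1499.9)^(1.2945) = 9.6565 g.
C = m/V = 9.6565/1499.9 = 0.0064382 g/L.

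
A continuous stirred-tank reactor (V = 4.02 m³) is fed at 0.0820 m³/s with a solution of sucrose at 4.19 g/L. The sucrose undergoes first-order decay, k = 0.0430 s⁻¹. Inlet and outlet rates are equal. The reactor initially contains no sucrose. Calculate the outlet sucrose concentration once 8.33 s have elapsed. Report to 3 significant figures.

0.553 g/L

V dC/dt = Q(C_in − C) − k V C.
dC/dt = (Q/V) C_in − (Q/V + k) C; effective rate a = Q/V + k = 0.020398 + 0.0430 = 0.063398 s⁻¹.
C_ss = Q C_in/(Q + kV) = 1.3481 g/L; C(t) = C_ss + (C₀ − C_ss) e^(−a t).
C(8.33) = 1.3481 + (-1.3481)·e^(−0.063398·8.33) = 1.3481 + (-1.3481)·0.58972 = 0.55310 g/L.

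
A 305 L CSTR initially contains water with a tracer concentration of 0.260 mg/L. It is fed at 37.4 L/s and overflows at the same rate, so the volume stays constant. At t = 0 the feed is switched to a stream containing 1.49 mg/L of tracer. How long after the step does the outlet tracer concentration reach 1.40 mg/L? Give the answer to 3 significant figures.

21.3 s

Species balance: V dC/dt = Q(C_in − C) ⇒ τ = V/Q = 8.1551 s.
C(t) = C_in + (C₀ − C_in) e^(−t/τ). Set C = 1.40 and solve for t:
e^(−t/τ) = (C − C_in)/(C₀ − C_in) = (1.40 − 1.49)/(0.260 − 1.49) = 0.073171
t = −τ ln(…) = 8.1551 × 2.6150 = 21.325 s.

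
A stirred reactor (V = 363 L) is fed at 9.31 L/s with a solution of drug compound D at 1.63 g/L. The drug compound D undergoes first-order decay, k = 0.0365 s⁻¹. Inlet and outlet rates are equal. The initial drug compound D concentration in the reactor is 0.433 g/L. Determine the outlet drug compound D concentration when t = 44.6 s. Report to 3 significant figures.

Species balance: V dC/dt = Q C_in − Q C − k V C.
This is linear with rate a = Q/V + k = 0.062147 s⁻¹.
C_ss = Q C_in/(Q + kV) = 0.67268 g/L; C(t) = C_ss + (C₀ − C_ss) e^(−a t).
C(44.6) = 0.67268 + (-0.23968)·e^(−0.062147·44.6) = 0.67268 + (-0.23968)·0.062551 = 0.65769 g/L.

0.658 g/L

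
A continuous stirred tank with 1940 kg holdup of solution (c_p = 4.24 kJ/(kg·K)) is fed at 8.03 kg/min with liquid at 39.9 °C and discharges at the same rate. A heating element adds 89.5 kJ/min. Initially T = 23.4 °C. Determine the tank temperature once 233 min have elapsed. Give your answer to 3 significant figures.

M c_p dT/dt = ṁ c_p (T_in − T) + Q̇.
τ = M/ṁ = 241.59 min; T_ss = T_in + Q̇/(ṁ c_p) = 39.9 + 89.5/(8.03·4.24) = 42.529 °C.
Integrating: T(t) = T_ss + (T₀ − T_ss) e^(−t/τ).
T(233) = 42.529 + (-19.129)·e^(−233/241.59) = 42.529 + (-19.129)·0.38120 = 35.237 °C.

35.2 °C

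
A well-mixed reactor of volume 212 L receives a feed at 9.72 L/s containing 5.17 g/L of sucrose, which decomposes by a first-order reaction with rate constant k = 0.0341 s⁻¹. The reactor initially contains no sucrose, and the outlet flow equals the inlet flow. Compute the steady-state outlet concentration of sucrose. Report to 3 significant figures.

2.96 g/L

Accumulation = in − out − consumed: V dC/dt = Q C_in − Q C − k V C.
Steady state (dC/dt = 0): C_ss = Q C_in/(Q + kV) = C_in/(1 + kV/Q).
C_ss = 9.72·5.17/(9.72 + 0.0341·212) = 50.252/16.949 = 2.9649 g/L.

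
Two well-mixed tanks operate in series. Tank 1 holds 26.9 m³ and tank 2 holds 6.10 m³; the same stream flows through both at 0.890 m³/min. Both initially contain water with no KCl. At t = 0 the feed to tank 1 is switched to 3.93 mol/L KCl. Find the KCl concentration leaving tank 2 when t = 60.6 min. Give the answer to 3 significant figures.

Species balance on tank i: dCᵢ/dt = (Cᵢ₋₁ − Cᵢ)/τᵢ with τᵢ = Vᵢ/Q.
τ₁ = 26.9/0.890 = 30.225 min; τ₂ = 6.10/0.890 = 6.8539 min.
Tank 1: C₁ = C_in(1 − e^(−t/τ₁)). Tank 2 (τ₁ ≠ τ₂): C₂ = C_in[1 − (τ₁ e^(−t/τ₁) − τ₂ e^(−t/τ₂))/(τ₁ − τ₂)].
At t = 60.6: e^(−t/τ₁) = 0.13466, e^(−t/τ₂) = 0.00014459.
C₂ = 3.93·[1 − (30.225·0.13466 − 6.8539·0.00014459)/(23.371)] = 3.93·0.82589 = 3.2457 mol/L.

3.25 mol/L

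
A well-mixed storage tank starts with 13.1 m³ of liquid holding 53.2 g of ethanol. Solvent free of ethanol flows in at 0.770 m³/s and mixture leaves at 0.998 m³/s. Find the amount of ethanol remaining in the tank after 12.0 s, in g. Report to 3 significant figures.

Total volume: dV/dt = Q_in − Q_out = -0.22800 m³/s, so V(t) = 13.1 − 0.22800 t and V(12.0) = 10.364 m³.
No ethanol enters, so dm/dt = −Q_out · (m/V).
dm/m = −Q_out dt/(V₀ − 0.22800 t); integrating gives ln(m/m₀) = −(Q_out/(Q_in−Q_out)) ln(V/V₀).
m = m₀ (V₀/V)^(Q_out/(Q_in−Q_out)) = 53.2 × (13.1/10.364)^(-4.3772) = 19.079 g.

19.1 g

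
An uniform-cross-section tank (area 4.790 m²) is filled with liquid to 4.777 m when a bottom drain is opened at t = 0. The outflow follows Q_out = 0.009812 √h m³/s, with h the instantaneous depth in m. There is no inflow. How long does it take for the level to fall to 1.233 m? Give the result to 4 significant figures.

With no inflow, A dh/dt = −0.009812 √h.
∫ h^(−1/2) dh = −(0.009812/A) ∫ dt, giving 2√h = 2√h₀ − (0.009812/A) t.
t = 2A(√h₀ − √h)/0.009812 = 2·4.790·(√4.777 − √1.233)/0.009812
  = 9.58000 × (2.18563 − 1.11041) / 0.009812 = 1049.81 s.

1050 s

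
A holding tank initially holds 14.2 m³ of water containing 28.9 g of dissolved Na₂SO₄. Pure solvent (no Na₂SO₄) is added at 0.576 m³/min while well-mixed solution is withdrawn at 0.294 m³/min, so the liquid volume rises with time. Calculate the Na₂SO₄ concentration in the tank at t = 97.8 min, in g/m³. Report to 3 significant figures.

Total volume: dV/dt = Q_in − Q_out = 0.28200 m³/min, so V(t) = 14.2 + 0.28200 t and V(97.8) = 41.780 m³.
Species balance (pure solvent in): dm/dt = −Q_out · m/V(t).
dm/m = −Q_out dt/(V₀ + 0.28200 t); integrating gives ln(m/m₀) = −(Q_out/(Q_in−Q_out)) ln(V/V₀).
m = m₀ (V₀/V)^(Q_out/(Q_in−Q_out)) = 28.9 × (14.2/41.780)^(1.0426) = 9.3816 g.
C = m/V = 9.3816/41.780 = 0.22455 g/m³.

0.225 g/m³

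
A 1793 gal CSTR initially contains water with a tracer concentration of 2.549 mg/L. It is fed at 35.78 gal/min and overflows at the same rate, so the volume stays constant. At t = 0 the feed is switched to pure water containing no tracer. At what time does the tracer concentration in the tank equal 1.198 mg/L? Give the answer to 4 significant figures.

37.84 min

Transient balance on the dissolved component: V dC/dt = Q(C_in − C), so τ = V/Q = 50.1118 min.
C(t) = C_in + (C₀ − C_in) e^(−t/τ). Set C = 1.198 and solve for t:
e^(−t/τ) = (C − C_in)/(C₀ − C_in) = (1.198 − 0)/(2.549 − 0) = 0.469988
t = −τ ln(…) = 50.1118 × 0.755048 = 37.8368 min.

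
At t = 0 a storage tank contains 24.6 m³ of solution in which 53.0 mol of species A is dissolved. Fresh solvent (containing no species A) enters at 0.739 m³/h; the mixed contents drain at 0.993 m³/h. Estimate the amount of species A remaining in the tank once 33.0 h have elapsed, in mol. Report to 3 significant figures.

10.4 mol

Let m(t) be the amount of species A. Volume: V(t) = V₀ + (Q_in − Q_out) t = 24.6 − 0.25400 t; V(33.0) = 16.218 m³.
Solute balance: dm/dt = 0 − Q_out C = −Q_out m/V(t).
Separate: dm/m = −Q_out dt/V(t) ⇒ ln(m/m₀) = −(Q_out/(Q_in−Q_out)) ln(V/V₀).
m = m₀ (V₀/V)^(Q_out/(Q_in−Q_out)) = 53.0 × (24.6/16.218)^(-3.9094) = 10.397 mol.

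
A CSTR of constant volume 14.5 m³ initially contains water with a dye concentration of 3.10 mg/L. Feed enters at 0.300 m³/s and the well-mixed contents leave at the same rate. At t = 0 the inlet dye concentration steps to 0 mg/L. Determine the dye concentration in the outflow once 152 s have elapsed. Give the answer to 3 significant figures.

Species balance on the tank: V dC/dt = Q(C_in − C).
So dC/dt = (C_in − C)/τ with τ = V/Q = 14.5/0.300 = 48.333 s.
Solution: C(t) = C_in + (C₀ − C_in) e^(−t/τ).
C(152) = 0 + (3.10 − 0)·e^(−152/48.333) = 0 + (3.1000)·0.043074 = 0.13353 mg/L.

0.134 mg/L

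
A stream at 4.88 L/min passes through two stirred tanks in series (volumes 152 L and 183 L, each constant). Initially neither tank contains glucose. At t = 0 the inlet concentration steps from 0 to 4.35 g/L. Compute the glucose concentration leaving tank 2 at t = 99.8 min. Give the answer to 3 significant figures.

3.42 g/L

Species balance on tank i: dCᵢ/dt = (Cᵢ₋₁ − Cᵢ)/τᵢ with τᵢ = Vᵢ/Q.
τ₁ = 152/4.88 = 31.148 min; τ₂ = 183/4.88 = 37.500 min.
Solving the cascade with C₁(0)=C₂(0)=0 gives C₂(t) = C_in[1 − (τ₁ e^(−t/τ₁) − τ₂ e^(−t/τ₂))/(τ₁ − τ₂)].
At t = 99.8: e^(−t/τ₁) = 0.040595, e^(−t/τ₂) = 0.069855.
C₂ = 4.35·[1 − (31.148·0.040595 − 37.500·0.069855)/(-6.3525)] = 4.35·0.78668 = 3.4220 g/L.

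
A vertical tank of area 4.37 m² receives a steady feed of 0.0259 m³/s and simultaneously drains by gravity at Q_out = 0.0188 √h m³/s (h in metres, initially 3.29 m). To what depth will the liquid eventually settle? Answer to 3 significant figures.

A dh/dt = Q_in − 0.0188 √h. Steady state requires inflow = outflow:
Q_in = 0.0188 √h_ss ⇒ √h_ss = 0.0259/0.0188 = 1.3777.
h_ss = 1.3777² = 1.8979 m. (Since h₀ = 3.29 m > h_ss, the level will fall toward this value.)

1.90 m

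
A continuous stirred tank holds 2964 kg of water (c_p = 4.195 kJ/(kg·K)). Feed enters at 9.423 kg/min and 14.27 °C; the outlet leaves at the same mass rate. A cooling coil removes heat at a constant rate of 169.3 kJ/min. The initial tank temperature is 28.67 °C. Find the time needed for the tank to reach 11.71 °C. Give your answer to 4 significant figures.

Unsteady energy balance on the tank contents: M c_p dT/dt = ṁ c_p (T_in − T) − 169.3.
τ = M/ṁ = 314.550 min; T_ss = T_in − Q̇/(ṁ c_p) = 9.98712 °C.
T(t) = T_ss + (T₀ − T_ss) e^(−t/τ). Set T = 11.71:
e^(−t/τ) = (11.71 − 9.98712)/(28.67 − 9.98712) = 0.0922170
t = −314.550 · ln(0.0922170) = 749.764 min.

749.8 min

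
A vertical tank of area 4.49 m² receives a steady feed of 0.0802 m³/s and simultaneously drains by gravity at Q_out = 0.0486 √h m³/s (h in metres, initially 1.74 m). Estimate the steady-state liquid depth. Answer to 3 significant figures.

A dh/dt = Q_in − 0.0486 √h. Steady state requires inflow = outflow:
Q_in = 0.0486 √h_ss ⇒ √h_ss = 0.0802/0.0486 = 1.6502.
h_ss = 1.6502² = 2.7232 m. (Since h₀ = 1.74 m < h_ss, the level will rise toward this value.)

2.72 m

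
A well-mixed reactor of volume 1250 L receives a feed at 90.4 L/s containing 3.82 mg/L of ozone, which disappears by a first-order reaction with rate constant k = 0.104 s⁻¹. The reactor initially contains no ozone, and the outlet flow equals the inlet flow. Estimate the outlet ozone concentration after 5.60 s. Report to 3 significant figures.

0.983 mg/L

Accumulation = in − out − consumed: V dC/dt = Q C_in − Q C − k V C.
This is linear with rate a = Q/V + k = 0.17632 s⁻¹.
C_ss = Q C_in/(Q + kV) = 1.5668 mg/L; C(t) = C_ss + (C₀ − C_ss) e^(−a t).
C(5.60) = 1.5668 + (-1.5668)·e^(−0.17632·5.60) = 1.5668 + (-1.5668)·0.37255 = 0.98311 mg/L.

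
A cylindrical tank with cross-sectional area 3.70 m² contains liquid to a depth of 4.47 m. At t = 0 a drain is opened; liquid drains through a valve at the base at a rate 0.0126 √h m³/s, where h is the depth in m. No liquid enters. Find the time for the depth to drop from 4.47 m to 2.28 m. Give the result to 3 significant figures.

A dh/dt = −Q_out = −0.0126 √h.
This is separable: 2 d(√h)/dt = −0.0126/A, so √h = √h₀ − (0.0126/(2A)) t.
t = 2A(√h₀ − √h)/0.0126 = 2·3.70·(√4.47 − √2.28)/0.0126
  = 7.4000 × (2.1142 − 1.5100) / 0.0126 = 354.89 s.

355 s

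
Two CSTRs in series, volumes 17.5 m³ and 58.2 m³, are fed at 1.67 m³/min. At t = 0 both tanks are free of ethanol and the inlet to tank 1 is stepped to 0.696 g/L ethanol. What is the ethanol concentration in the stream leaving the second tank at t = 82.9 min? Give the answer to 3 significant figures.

Species balance on tank i: dCᵢ/dt = (Cᵢ₋₁ − Cᵢ)/τᵢ with τᵢ = Vᵢ/Q.
τ₁ = 17.5/1.67 = 10.479 min; τ₂ = 58.2/1.67 = 34.850 min.
Tank 1: C₁ = C_in(1 − e^(−t/τ₁)). Tank 2 (τ₁ ≠ τ₂): C₂ = C_in[1 − (τ₁ e^(−t/τ₁) − τ₂ e^(−t/τ₂))/(τ₁ − τ₂)].
At t = 82.9: e^(−t/τ₁) = 0.00036668, e^(−t/τ₂) = 0.092667.
C₂ = 0.696·[1 − (10.479·0.00036668 − 34.850·0.092667)/(-24.371)] = 0.696·0.86765 = 0.60388 g/L.

0.604 g/L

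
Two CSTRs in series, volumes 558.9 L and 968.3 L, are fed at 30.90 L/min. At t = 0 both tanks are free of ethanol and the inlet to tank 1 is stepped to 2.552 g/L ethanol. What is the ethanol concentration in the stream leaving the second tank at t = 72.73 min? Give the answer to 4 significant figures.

Species balance on tank i: dCᵢ/dt = (Cᵢ₋₁ − Cᵢ)/τᵢ with τᵢ = Vᵢ/Q.
τ₁ = 558.9/30.90 = 18.0874 min; τ₂ = 968.3/30.90 = 31.3366 min.
Tank 1: C₁ = C_in(1 − e^(−t/τ₁)). Tank 2 (τ₁ ≠ τ₂): C₂ = C_in[1 − (τ₁ e^(−t/τ₁) − τ₂ e^(−t/τ₂))/(τ₁ − τ₂)].
At t = 72.73: e^(−t/τ₁) = 0.0179344, e^(−t/τ₂) = 0.0981822.
C₂ = 2.552·[1 − (18.0874·0.0179344 − 31.3366·0.0981822)/(-13.2492)] = 2.552·0.792266 = 2.02186 g/L.

2.022 g/L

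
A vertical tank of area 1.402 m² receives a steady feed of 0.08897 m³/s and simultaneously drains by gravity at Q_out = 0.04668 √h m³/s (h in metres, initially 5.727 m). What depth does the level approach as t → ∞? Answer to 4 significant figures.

Level balance: A dh/dt = 0.08897 − 0.04668 √h. Setting dh/dt = 0:
Q_in = 0.04668 √h_ss ⇒ √h_ss = 0.08897/0.04668 = 1.90596.
h_ss = 1.90596² = 3.63267 m. (Since h₀ = 5.727 m > h_ss, the level will fall toward this value.)

3.633 m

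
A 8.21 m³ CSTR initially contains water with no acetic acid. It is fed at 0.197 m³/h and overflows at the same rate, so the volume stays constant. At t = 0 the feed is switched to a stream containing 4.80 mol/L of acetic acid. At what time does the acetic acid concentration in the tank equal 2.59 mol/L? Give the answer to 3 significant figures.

Species balance: V dC/dt = Q(C_in − C) ⇒ τ = V/Q = 41.675 h.
C(t) = C_in + (C₀ − C_in) e^(−t/τ). Set C = 2.59 and solve for t:
e^(−t/τ) = (C − C_in)/(C₀ − C_in) = (2.59 − 4.80)/(0 − 4.80) = 0.46042
t = −τ ln(…) = 41.675 × 0.77562 = 32.324 h.

32.3 h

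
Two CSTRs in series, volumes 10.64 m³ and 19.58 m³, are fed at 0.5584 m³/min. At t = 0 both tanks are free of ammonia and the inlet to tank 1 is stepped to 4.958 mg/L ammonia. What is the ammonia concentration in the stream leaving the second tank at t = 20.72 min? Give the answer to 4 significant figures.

Each tank obeys Vᵢ dCᵢ/dt = Q(Cᵢ₋₁ − Cᵢ), so τᵢ = Vᵢ/Q.
τ₁ = 10.64/0.5584 = 19.0544 min; τ₂ = 19.58/0.5584 = 35.0645 min.
Solving the cascade with C₁(0)=C₂(0)=0 gives C₂(t) = C_in[1 − (τ₁ e^(−t/τ₁) − τ₂ e^(−t/τ₂))/(τ₁ − τ₂)].
At t = 20.72: e^(−t/τ₁) = 0.337088, e^(−t/τ₂) = 0.553822.
C₂ = 4.958·[1 − (19.0544·0.337088 − 35.0645·0.553822)/(-16.0100)] = 4.958·0.188230 = 0.933246 mg/L.

0.9332 mg/L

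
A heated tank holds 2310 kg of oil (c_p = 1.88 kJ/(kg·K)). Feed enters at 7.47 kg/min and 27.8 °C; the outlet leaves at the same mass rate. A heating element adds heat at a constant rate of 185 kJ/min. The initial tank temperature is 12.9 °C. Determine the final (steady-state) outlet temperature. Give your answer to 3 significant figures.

41.0 °C

M c_p dT/dt = ṁ c_p (T_in − T) + Q̇.
At steady state dT/dt = 0 ⇒ T_ss = T_in + Q̇/(ṁ c_p) = 27.8 + 185/(7.47·1.88) = 40.973 °C.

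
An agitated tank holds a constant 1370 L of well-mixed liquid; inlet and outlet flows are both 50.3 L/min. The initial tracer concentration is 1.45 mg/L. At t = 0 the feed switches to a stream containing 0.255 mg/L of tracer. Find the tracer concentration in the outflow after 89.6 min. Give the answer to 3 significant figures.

0.300 mg/L

Transient balance on the dissolved component: V dC/dt = Q(C_in − C).
Rewrite as dC/dt + C/τ = C_in/τ, τ = V/Q = 27.237 min.
Solution: C(t) = C_in + (C₀ − C_in) e^(−t/τ).
C(89.6) = 0.255 + (1.45 − 0.255)·e^(−89.6/27.237) = 0.255 + (1.1950)·0.037265 = 0.29953 mg/L.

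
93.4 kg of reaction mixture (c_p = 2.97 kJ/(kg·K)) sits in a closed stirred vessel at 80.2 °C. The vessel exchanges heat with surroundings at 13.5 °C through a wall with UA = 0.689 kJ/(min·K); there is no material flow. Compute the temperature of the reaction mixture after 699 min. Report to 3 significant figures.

M c_p dT/dt = −UA(T − T_amb).
dT/dt = (T_ss − T)/τ with T_ss = T_amb = 13.500 °C, τ = M c_p/UA = 93.4·2.97/0.689 = 402.61 min.
T approaches T_ss exponentially: T(t) = T_ss + (T₀ − T_ss) e^(−t/τ).
T(699) = 13.500 + (66.700)·0.17619 = 25.252 °C.

25.3 °C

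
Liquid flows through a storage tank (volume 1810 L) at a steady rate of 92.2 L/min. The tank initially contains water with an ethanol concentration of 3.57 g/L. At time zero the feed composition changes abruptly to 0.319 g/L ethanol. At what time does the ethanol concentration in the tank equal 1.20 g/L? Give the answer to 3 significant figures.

Mass balance on the solute (V constant): V dC/dt = Q(C_in − C), so τ = V/Q = 19.631 min.
C(t) = C_in + (C₀ − C_in) e^(−t/τ). Set C = 1.20 and solve for t:
e^(−t/τ) = (C − C_in)/(C₀ − C_in) = (1.20 − 0.319)/(3.57 − 0.319) = 0.27099
t = −τ ln(…) = 19.631 × 1.3057 = 25.632 min.

25.6 min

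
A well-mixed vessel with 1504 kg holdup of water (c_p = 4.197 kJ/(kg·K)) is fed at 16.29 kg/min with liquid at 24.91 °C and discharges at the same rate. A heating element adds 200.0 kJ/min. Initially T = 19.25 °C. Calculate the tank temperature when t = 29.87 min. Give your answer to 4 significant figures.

21.62 °C

Heat balance on the well-mixed liquid: M c_p dT/dt = ṁ c_p (T_in − T) + 200.0.
Rearrange: dT/dt = (T_ss − T)/τ with τ = M/ṁ = 92.3266 min and T_ss = T_in + Q̇/(ṁ c_p) = 27.8353 °C.
This is linear first-order; T(t) = T_ss + (T₀ − T_ss) e^(−t/τ).
T(29.87) = 27.8353 + (-8.58530)·e^(−29.87/92.3266) = 27.8353 + (-8.58530)·0.723594 = 21.6230 °C.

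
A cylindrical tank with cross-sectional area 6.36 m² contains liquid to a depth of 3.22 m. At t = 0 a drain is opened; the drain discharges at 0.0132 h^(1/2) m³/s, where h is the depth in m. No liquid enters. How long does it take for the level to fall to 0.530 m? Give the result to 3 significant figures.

1030 s

With no inflow, A dh/dt = −0.0132 √h.
∫ h^(−1/2) dh = −(0.0132/A) ∫ dt, giving 2√h = 2√h₀ − (0.0132/A) t.
t = 2A(√h₀ − √h)/0.0132 = 2·6.36·(√3.22 − √0.530)/0.0132
  = 12.720 × (1.7944 − 0.72801) / 0.0132 = 1027.6 s.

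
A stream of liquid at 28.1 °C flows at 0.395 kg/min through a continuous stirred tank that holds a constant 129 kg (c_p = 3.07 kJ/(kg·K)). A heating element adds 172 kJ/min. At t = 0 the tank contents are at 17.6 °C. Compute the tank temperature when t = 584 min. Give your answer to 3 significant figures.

Unsteady energy balance on the tank contents: M c_p dT/dt = ṁ c_p (T_in − T) + 172.
Rearrange: dT/dt = (T_ss − T)/τ with τ = M/ṁ = 326.58 min and T_ss = T_in + Q̇/(ṁ c_p) = 169.94 °C.
Integrating: T(t) = T_ss + (T₀ − T_ss) e^(−t/τ).
T(584) = 169.94 + (-152.34)·e^(−584/326.58) = 169.94 + (-152.34)·0.16726 = 144.46 °C.

144 °C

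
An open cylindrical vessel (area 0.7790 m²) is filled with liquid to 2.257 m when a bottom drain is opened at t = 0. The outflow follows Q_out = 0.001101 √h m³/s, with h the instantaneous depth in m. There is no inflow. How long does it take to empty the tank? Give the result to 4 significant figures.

2126 s

A dh/dt = −Q_out = −0.001101 √h.
∫ h^(−1/2) dh = −(0.001101/A) ∫ dt, giving 2√h = 2√h₀ − (0.001101/A) t.
Set h = 0: 2√h₀ = (0.001101/A) t_empty ⇒ t_empty = 2A√h₀/0.001101.
t_empty = 2·0.7790·√2.257/0.001101 = 1.55800·1.50233/0.001101 = 2125.92 s.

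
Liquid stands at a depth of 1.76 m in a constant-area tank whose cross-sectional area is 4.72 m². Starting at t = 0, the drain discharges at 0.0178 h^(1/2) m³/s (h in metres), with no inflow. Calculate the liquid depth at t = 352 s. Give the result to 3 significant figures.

A dh/dt = −Q_out = −0.0178 √h.
Separate and integrate: 2(√h − √h₀) = −(0.0178/A) t.
√h = √1.76 − 0.0178·352/(2·4.72) = 1.3266 − 0.66373 = 0.66292.
h = 0.66292² = 0.43946 m.

0.439 m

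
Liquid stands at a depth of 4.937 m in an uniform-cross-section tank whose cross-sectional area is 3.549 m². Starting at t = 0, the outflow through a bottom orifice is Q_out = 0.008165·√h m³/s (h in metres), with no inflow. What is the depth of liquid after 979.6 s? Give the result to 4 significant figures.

A dh/dt = −Q_out = −0.008165 √h.
This is separable: 2 d(√h)/dt = −0.008165/A, so √h = √h₀ − (0.008165/(2A)) t.
√h = √4.937 − 0.008165·979.6/(2·3.549) = 2.22194 − 1.12686 = 1.09508.
h = 1.09508² = 1.19920 m.

1.199 m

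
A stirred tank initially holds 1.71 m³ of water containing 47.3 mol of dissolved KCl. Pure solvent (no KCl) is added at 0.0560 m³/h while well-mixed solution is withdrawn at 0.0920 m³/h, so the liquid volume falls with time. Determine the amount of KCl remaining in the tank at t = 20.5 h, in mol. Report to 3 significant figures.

11.2 mol

Let m(t) be the amount of KCl. Volume: V(t) = V₀ + (Q_in − Q_out) t = 1.71 − 0.036000 t; V(20.5) = 0.97200 m³.
No KCl enters, so dm/dt = −Q_out · (m/V).
dm/m = −Q_out dt/(V₀ − 0.036000 t); integrating gives ln(m/m₀) = −(Q_out/(Q_in−Q_out)) ln(V/V₀).
m = m₀ (V₀/V)^(Q_out/(Q_in−Q_out)) = 47.3 × (1.71/0.97200)^(-2.5556) = 11.166 mol.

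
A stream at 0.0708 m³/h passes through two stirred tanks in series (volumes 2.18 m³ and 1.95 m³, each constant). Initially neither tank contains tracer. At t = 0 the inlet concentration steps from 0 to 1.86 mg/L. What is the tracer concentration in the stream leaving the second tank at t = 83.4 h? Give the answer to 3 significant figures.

Species balance on tank i: dCᵢ/dt = (Cᵢ₋₁ − Cᵢ)/τᵢ with τᵢ = Vᵢ/Q.
τ₁ = 2.18/0.0708 = 30.791 h; τ₂ = 1.95/0.0708 = 27.542 h.
Solving the cascade with C₁(0)=C₂(0)=0 gives C₂(t) = C_in[1 − (τ₁ e^(−t/τ₁) − τ₂ e^(−t/τ₂))/(τ₁ − τ₂)].
At t = 83.4: e^(−t/τ₁) = 0.066631, e^(−t/τ₂) = 0.048409.
C₂ = 1.86·[1 − (30.791·0.066631 − 27.542·0.048409)/(3.2486)] = 1.86·0.77888 = 1.4487 mg/L.

1.45 mg/L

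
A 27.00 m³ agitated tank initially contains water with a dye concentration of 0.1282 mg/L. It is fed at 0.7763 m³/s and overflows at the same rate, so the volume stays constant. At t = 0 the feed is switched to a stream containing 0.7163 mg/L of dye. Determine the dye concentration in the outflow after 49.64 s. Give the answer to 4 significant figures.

0.5752 mg/L

Unsteady species balance (constant V, well mixed): V dC/dt = Q(C_in − C).
So dC/dt = (C_in − C)/τ with τ = V/Q = 27.00/0.7763 = 34.7804 s.
Integrating: C(t) = C_in + (C₀ − C_in) e^(−t/τ).
C(49.64) = 0.7163 + (0.1282 − 0.7163)·e^(−49.64/34.7804) = 0.7163 + (-0.588100)·0.239970 = 0.575174 mg/L.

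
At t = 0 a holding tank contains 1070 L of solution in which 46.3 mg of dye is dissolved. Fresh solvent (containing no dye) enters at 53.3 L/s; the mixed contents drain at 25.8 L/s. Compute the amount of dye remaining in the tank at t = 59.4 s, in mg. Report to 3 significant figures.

Let m(t) be the amount of dye. Volume: V(t) = V₀ + (Q_in − Q_out) t = 1070 + 27.500 t; V(59.4) = 2703.5 L.
Solute balance: dm/dt = 0 − Q_out C = −Q_out m/V(t).
Separate: dm/m = −Q_out dt/V(t) ⇒ ln(m/m₀) = −(Q_out/(Q_in−Q_out)) ln(V/V₀).
m = m₀ (V₀/V)^(Q_out/(Q_in−Q_out)) = 46.3 × (1070/2703.5)^(0.93818) = 19.405 mg.

19.4 mg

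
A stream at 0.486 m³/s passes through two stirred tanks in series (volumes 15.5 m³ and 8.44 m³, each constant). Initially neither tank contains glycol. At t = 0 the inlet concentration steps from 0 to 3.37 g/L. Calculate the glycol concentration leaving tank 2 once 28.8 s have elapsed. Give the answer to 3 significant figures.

Each tank obeys Vᵢ dCᵢ/dt = Q(Cᵢ₋₁ − Cᵢ), so τᵢ = Vᵢ/Q.
τ₁ = 15.5/0.486 = 31.893 s; τ₂ = 8.44/0.486 = 17.366 s.
Tank 1: C₁ = C_in(1 − e^(−t/τ₁)). Tank 2 (τ₁ ≠ τ₂): C₂ = C_in[1 − (τ₁ e^(−t/τ₁) − τ₂ e^(−t/τ₂))/(τ₁ − τ₂)].
At t = 28.8: e^(−t/τ₁) = 0.40534, e^(−t/τ₂) = 0.19045.
C₂ = 3.37·[1 − (31.893·0.40534 − 17.366·0.19045)/(14.527)] = 3.37·0.33775 = 1.1382 g/L.

1.14 g/L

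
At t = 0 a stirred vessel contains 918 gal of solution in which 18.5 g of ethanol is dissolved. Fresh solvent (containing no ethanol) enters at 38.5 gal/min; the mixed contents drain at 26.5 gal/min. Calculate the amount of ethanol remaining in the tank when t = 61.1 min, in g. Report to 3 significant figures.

Total volume: dV/dt = Q_in − Q_out = 12.000 gal/min, so V(t) = 918 + 12.000 t and V(61.1) = 1651.2 gal.
Solute balance: dm/dt = 0 − Q_out C = −Q_out m/V(t).
dm/m = −Q_out dt/(V₀ + 12.000 t); integrating gives ln(m/m₀) = −(Q_out/(Q_in−Q_out)) ln(V/V₀).
m = m₀ (V₀/V)^(Q_out/(Q_in−Q_out)) = 18.5 × (918/1651.2)^(2.2083) = 5.0599 g.

5.06 g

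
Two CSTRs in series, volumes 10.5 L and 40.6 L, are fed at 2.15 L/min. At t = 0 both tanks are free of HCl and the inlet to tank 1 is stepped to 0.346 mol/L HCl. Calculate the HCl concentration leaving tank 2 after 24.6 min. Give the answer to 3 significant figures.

Species balance on tank i: dCᵢ/dt = (Cᵢ₋₁ − Cᵢ)/τᵢ with τᵢ = Vᵢ/Q.
τ₁ = 10.5/2.15 = 4.8837 min; τ₂ = 40.6/2.15 = 18.884 min.
Tank 1: C₁ = C_in(1 − e^(−t/τ₁)). Tank 2 (τ₁ ≠ τ₂): C₂ = C_in[1 − (τ₁ e^(−t/τ₁) − τ₂ e^(−t/τ₂))/(τ₁ − τ₂)].
At t = 24.6: e^(−t/τ₁) = 0.0064923, e^(−t/τ₂) = 0.27179.
C₂ = 0.346·[1 − (4.8837·0.0064923 − 18.884·0.27179)/(-14.000)] = 0.346·0.63566 = 0.21994 mol/L.

0.220 mol/L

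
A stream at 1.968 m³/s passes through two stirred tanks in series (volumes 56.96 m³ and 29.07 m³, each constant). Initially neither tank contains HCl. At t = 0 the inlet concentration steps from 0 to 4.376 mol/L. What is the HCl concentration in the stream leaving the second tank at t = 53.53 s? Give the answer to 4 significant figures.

3.092 mol/L

Species balance on tank i: dCᵢ/dt = (Cᵢ₋₁ − Cᵢ)/τᵢ with τᵢ = Vᵢ/Q.
τ₁ = 56.96/1.968 = 28.9431 s; τ₂ = 29.07/1.968 = 14.7713 s.
Solving the cascade with C₁(0)=C₂(0)=0 gives C₂(t) = C_in[1 − (τ₁ e^(−t/τ₁) − τ₂ e^(−t/τ₂))/(τ₁ − τ₂)].
At t = 53.53: e^(−t/τ₁) = 0.157317, e^(−t/τ₂) = 0.0266782.
C₂ = 4.376·[1 − (28.9431·0.157317 − 14.7713·0.0266782)/(14.1717)] = 4.376·0.706517 = 3.09172 mol/L.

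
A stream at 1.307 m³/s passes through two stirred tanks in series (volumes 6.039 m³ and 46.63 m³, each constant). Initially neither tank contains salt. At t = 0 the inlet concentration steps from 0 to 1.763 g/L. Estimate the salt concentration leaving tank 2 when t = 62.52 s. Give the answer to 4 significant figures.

1.412 g/L

Species balance on tank i: dCᵢ/dt = (Cᵢ₋₁ − Cᵢ)/τᵢ with τᵢ = Vᵢ/Q.
τ₁ = 6.039/1.307 = 4.62050 s; τ₂ = 46.63/1.307 = 35.6771 s.
Tank 1: C₁ = C_in(1 − e^(−t/τ₁)). Tank 2 (τ₁ ≠ τ₂): C₂ = C_in[1 − (τ₁ e^(−t/τ₁) − τ₂ e^(−t/τ₂))/(τ₁ − τ₂)].
At t = 62.52: e^(−t/τ₁) = 1.32913e-06, e^(−t/τ₂) = 0.173360.
C₂ = 1.763·[1 − (4.62050·1.32913e-06 − 35.6771·0.173360)/(-31.0566)] = 1.763·0.800848 = 1.41189 g/L.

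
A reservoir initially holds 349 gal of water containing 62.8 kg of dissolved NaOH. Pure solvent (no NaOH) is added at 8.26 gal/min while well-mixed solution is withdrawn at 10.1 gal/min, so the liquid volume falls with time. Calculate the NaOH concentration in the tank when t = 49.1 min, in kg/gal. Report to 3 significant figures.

Let m(t) be the amount of NaOH. Volume: V(t) = V₀ + (Q_in − Q_out) t = 349 − 1.8400 t; V(49.1) = 258.66 gal.
Solute balance: dm/dt = 0 − Q_out C = −Q_out m/V(t).
Separate: dm/m = −Q_out dt/V(t) ⇒ ln(m/m₀) = −(Q_out/(Q_in−Q_out)) ln(V/V₀).
m = m₀ (V₀/V)^(Q_out/(Q_in−Q_out)) = 62.8 × (349/258.66)^(-5.4891) = 12.129 kg.
C = m/V = 12.129/258.66 = 0.046891 kg/gal.

0.0469 kg/gal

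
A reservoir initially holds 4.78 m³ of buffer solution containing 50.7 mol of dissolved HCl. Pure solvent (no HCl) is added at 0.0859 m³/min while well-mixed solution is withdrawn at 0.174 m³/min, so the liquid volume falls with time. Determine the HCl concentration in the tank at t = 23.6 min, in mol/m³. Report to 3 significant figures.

6.08 mol/m³

Total volume: dV/dt = Q_in − Q_out = -0.088100 m³/min, so V(t) = 4.78 − 0.088100 t and V(23.6) = 2.7008 m³.
Solute balance: dm/dt = 0 − Q_out C = −Q_out m/V(t).
dm/m = −Q_out dt/(V₀ − 0.088100 t); integrating gives ln(m/m₀) = −(Q_out/(Q_in−Q_out)) ln(V/V₀).
m = m₀ (V₀/V)^(Q_out/(Q_in−Q_out)) = 50.7 × (4.78/2.7008)^(-1.9750) = 16.419 mol.
C = m/V = 16.419/2.7008 = 6.0791 mol/m³.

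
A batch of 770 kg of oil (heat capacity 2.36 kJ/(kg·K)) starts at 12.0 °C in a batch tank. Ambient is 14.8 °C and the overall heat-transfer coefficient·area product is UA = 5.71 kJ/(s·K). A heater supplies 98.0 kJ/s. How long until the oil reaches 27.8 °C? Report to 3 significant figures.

Lumped-capacitance energy balance: M c_p dT/dt = UA(T_amb − T) + Q̇.
τ = M c_p/UA = 318.25 s; T_ss = T_amb + Q̇/UA = 14.8 + 98.0/5.71 = 31.963 °C.
T(t) = T_ss + (T₀ − T_ss)e^(−t/τ); set T = 27.8:
t = −τ ln[(T − T_ss)/(T₀ − T_ss)] = −318.25 · ln(0.20853) = 498.91 s.

499 s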